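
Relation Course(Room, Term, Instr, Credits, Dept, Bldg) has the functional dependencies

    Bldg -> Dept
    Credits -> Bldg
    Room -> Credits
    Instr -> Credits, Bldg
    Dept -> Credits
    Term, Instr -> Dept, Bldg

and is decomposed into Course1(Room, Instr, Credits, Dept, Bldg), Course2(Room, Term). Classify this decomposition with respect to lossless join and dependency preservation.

Lossless test: (Room)⁺ = {Room, Credits, Dept, Bldg}, which is a superkey of neither fragment — lossy.
Dependency preservation: Term, Instr → Dept, Bldg is not contained in any single fragment, but the restricted closure of its left-hand side across the fragments still reaches the right-hand side; the remaining FDs each lie inside some fragment. All dependencies are preserved.

lossy but dependency-preserving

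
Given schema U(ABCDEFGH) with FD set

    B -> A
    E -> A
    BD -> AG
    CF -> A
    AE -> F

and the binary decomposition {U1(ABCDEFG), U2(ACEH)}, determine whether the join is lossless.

Common attributes: U1 ∩ U2 = {ACE}.
Closure of {ACE}: AE → F applies, adding F. So (ACE)⁺ = {ACEF}.
The closure contains neither all of U1 = {ABCDEFG} nor all of U2 = {ACEH}, so the common attributes are not a superkey of either fragment. The join is lossy.

No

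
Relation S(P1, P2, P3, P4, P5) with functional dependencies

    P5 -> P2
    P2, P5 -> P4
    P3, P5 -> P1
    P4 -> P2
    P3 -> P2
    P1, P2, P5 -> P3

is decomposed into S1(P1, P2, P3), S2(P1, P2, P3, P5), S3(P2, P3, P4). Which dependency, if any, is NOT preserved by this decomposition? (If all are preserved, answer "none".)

Check P2, P5 → P4: no single fragment contains all of {P2, P4, P5}, and the restricted closure of {P2, P5} across the fragments never reaches {P4}.
P5 → P2 is preserved.
P3, P5 → P1 is preserved.
P4 → P2 is preserved.
P3 → P2 is preserved.
P1, P2, P5 → P3 is preserved.

P2, P5 -> P4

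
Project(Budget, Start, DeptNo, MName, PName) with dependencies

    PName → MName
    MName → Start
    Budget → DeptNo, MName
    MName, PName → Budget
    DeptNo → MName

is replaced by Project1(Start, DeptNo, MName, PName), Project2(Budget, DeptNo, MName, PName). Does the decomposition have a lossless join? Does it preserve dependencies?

Lossless test: (DeptNo, MName, PName)⁺ = {Budget, Start, DeptNo, MName, PName}, which contains all of one fragment — lossless.
Dependency preservation: every FD's attributes lie within a single fragment, so each can be enforced locally — preserved.

lossless and dependency-preserving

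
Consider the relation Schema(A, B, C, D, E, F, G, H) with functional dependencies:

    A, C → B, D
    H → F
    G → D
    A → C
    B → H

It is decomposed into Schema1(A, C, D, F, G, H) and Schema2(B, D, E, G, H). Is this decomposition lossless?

Common attributes: Schema1 ∩ Schema2 = {D, G, H}.
Closure of {D, G, H}: H → F applies, adding F. So (D, G, H)⁺ = {D, F, G, H}.
The closure contains neither all of Schema1 = {A, C, D, F, G, H} nor all of Schema2 = {B, D, E, G, H}, so the common attributes are not a superkey of either fragment. The join is lossy.

No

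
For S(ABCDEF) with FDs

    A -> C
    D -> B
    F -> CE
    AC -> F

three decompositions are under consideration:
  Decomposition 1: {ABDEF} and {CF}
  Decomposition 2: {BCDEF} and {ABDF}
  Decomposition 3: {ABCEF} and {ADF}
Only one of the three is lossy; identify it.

Decomposition 3

Decomposition 1: common = {F}, closure = {CEF} → lossless.
Decomposition 2: common = {BDF}, closure = {BCDEF} → lossless.
Decomposition 3: common = {AF}, closure = {ACEF} → lossy.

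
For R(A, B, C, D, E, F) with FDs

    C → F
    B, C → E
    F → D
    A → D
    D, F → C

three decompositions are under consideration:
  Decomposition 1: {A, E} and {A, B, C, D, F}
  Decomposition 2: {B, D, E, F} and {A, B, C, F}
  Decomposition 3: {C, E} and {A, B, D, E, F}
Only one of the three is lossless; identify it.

Decomposition 2

Decomposition 1: common = {A}, closure = {A, D} → lossy.
Decomposition 2: common = {B, F}, closure = {B, C, D, E, F} → lossless.
Decomposition 3: common = {E}, closure = {E} → lossy.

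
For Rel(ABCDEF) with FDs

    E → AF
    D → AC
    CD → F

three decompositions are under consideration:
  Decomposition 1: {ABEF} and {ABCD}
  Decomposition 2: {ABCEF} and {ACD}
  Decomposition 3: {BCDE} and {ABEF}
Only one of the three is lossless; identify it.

Decomposition 1: common = {AB}, closure = {AB} → lossy.
Decomposition 2: common = {AC}, closure = {AC} → lossy.
Decomposition 3: common = {BE}, closure = {ABEF} → lossless.

Decomposition 3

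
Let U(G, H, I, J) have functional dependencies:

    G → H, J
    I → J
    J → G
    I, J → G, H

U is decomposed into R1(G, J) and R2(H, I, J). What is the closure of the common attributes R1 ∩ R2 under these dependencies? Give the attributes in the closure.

G, H, J

R1 ∩ R2 = {J}.
J → G applies, adding G
G → H, J applies, adding H
Closure: {G, H, J}.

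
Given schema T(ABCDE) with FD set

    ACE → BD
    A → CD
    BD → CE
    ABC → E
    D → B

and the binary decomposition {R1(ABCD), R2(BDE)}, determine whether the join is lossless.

Yes

Common attributes: R1 ∩ R2 = {BD}.
Closure of {BD}: BD → CE applies, adding CE. So (BD)⁺ = {BCDE}.
This closure contains every attribute of R2, so R1 ∩ R2 → R2. The join is lossless.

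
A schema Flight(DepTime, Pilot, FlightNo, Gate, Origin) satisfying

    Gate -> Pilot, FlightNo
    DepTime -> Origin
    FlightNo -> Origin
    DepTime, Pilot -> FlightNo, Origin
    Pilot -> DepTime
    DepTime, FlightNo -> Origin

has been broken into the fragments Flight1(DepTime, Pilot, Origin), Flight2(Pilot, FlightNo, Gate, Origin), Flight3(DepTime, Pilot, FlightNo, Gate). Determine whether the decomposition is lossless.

Yes

Chase test. Columns are DepTime, Pilot, FlightNo, Gate, Origin; row i has aⱼ where attribute j ∈ Flighti, else bᵢⱼ.
Initial tableau (one row per fragment):
  row 1: a1 a2 b13 b14 a5
  row 2: b21 a2 a3 a4 a5
  row 3: a1 a2 a3 a4 b35
Rows 1 and 3 agree on DepTime; apply DepTime→Origin and equate their Origin entries.
Rows 1 and 3 agree on DepTime, Pilot; apply DepTime, Pilot→FlightNo, Origin and equate their FlightNo, Origin entries.
Rows 1 and 2 agree on Pilot; apply Pilot→DepTime and equate their DepTime entries.
Row 2 is now all distinguished symbols — the join is lossless.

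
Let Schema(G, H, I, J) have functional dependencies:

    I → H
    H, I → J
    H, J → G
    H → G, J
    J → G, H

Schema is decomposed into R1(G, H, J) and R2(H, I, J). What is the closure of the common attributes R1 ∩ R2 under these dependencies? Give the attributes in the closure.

R1 ∩ R2 = {H, J}.
H, J → G applies, adding G
Closure: {G, H, J}.

G, H, J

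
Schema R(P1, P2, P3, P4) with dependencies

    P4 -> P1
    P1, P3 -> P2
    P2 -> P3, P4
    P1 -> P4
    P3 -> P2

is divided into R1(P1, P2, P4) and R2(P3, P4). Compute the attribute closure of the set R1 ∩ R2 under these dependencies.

P1, P4

R1 ∩ R2 = {P4}.
P4 → P1 applies, adding P1
Closure: {P1, P4}.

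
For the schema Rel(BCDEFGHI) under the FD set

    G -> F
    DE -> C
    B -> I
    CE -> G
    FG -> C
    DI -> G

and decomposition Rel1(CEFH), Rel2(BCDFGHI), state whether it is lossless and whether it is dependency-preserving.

lossy and not dependency-preserving

Lossless test: (CFH)⁺ = {CFH}, which is a superkey of neither fragment — lossy.
Dependency preservation: the restricted closure of {DE} across the fragments never reaches {C}, so DE → C cannot be enforced without a join — not preserved.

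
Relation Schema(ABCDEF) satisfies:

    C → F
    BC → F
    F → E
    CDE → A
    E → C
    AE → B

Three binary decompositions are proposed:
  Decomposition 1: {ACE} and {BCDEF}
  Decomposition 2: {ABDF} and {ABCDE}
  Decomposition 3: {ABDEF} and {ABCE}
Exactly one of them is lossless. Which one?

Decomposition 1: common = {CE}, closure = {CEF} → lossy.
Decomposition 2: common = {ABD}, closure = {ABD} → lossy.
Decomposition 3: common = {ABE}, closure = {ABCEF} → lossless.

Decomposition 3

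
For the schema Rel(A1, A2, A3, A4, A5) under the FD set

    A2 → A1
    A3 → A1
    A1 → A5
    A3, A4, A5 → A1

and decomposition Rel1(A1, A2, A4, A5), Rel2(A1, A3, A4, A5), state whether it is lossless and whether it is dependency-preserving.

lossy but dependency-preserving

Lossless test: (A1, A4, A5)⁺ = {A1, A4, A5}, which is a superkey of neither fragment — lossy.
Dependency preservation: every FD's attributes lie within a single fragment, so each can be enforced locally — preserved.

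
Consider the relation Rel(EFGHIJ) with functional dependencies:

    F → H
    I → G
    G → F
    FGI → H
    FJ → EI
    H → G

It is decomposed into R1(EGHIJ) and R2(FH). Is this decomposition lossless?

Yes

Common attributes: R1 ∩ R2 = {H}.
Closure of {H}: H → G applies, adding G; G → F applies, adding F. So (H)⁺ = {FGH}.
This closure contains every attribute of R2, so R1 ∩ R2 → R2. The join is lossless.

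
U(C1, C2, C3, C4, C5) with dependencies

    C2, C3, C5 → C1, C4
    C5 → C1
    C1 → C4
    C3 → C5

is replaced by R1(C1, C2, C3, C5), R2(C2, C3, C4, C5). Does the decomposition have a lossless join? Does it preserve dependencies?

Lossless test: (C2, C3, C5)⁺ = {C1, C2, C3, C4, C5}, which contains all of one fragment — lossless.
Dependency preservation: the restricted closure of {C1} across the fragments never reaches {C4}, so C1 → C4 cannot be enforced without a join — not preserved.

lossless but not dependency-preserving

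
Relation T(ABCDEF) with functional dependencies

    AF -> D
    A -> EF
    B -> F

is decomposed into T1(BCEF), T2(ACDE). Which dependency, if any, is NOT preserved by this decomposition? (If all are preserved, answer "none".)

A -> EF

Check A → EF: no single fragment contains all of {AEF}, and the restricted closure of {A} across the fragments never reaches {EF}.
AF → D is preserved.
B → F is preserved.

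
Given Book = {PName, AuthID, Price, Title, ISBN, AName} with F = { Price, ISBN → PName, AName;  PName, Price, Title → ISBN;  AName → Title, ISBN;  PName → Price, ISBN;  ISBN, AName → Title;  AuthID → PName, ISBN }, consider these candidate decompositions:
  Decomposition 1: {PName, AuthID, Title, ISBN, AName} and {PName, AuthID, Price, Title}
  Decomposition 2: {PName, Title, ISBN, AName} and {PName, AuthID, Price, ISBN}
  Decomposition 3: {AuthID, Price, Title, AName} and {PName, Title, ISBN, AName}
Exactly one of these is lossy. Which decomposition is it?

Decomposition 3

Decomposition 1: common = {PName, AuthID, Title}, closure = {PName, AuthID, Price, Title, ISBN, AName} → lossless.
Decomposition 2: common = {PName, ISBN}, closure = {PName, Price, Title, ISBN, AName} → lossless.
Decomposition 3: common = {Title, AName}, closure = {Title, ISBN, AName} → lossy.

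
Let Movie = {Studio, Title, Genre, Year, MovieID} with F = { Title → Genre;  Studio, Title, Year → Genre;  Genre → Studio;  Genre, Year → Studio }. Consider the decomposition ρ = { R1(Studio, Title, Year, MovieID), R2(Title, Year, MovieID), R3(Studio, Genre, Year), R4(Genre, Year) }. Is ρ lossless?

No

Chase test. Columns are Studio, Title, Genre, Year, MovieID; row i has aⱼ where attribute j ∈ Ri, else bᵢⱼ.
Initial tableau (one row per fragment):
  row 1: a1 a2 b13 a4 a5
  row 2: b21 a2 b23 a4 a5
  row 3: a1 b32 a3 a4 b35
  row 4: b41 b42 a3 a4 b45
Rows 1 and 2 agree on Title; apply Title→Genre and equate their Genre entries.
Rows 1 and 2 agree on Genre; apply Genre→Studio and equate their Studio entries.
Rows 3 and 4 agree on Genre; apply Genre→Studio and equate their Studio entries.
No row becomes fully distinguished — the join is lossy.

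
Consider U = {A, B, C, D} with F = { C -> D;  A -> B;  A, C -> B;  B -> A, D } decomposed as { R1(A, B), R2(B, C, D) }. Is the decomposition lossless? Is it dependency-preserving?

lossless and dependency-preserving

Lossless test: (B)⁺ = {A, B, D}, which contains all of one fragment — lossless.
Dependency preservation: A, C → B; B → A, D are not contained in any single fragment, but the restricted closure of each left-hand side across the fragments still reaches the right-hand side; the remaining FDs each lie inside some fragment. All dependencies are preserved.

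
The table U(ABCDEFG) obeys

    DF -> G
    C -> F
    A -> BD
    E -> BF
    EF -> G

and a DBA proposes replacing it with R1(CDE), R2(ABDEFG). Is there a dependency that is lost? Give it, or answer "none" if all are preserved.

C -> F

Check C → F: no single fragment contains all of {CF}, and the restricted closure of {C} across the fragments never reaches {F}.
DF → G is preserved.
A → BD is preserved.
E → BF is preserved.
EF → G is preserved.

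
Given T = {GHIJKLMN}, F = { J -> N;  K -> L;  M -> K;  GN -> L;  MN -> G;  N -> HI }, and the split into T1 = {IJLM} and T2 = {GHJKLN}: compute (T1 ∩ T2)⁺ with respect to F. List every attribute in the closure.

T1 ∩ T2 = {JL}.
J → N applies, adding N
N → HI applies, adding HI
Closure: {HIJLN}.

HIJLN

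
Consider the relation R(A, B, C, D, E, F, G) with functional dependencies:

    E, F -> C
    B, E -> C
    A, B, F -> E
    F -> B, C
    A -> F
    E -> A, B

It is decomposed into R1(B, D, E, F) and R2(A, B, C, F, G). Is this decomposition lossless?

No

Common attributes: R1 ∩ R2 = {B, F}.
Closure of {B, F}: F → B, C applies, adding C. So (B, F)⁺ = {B, C, F}.
The closure contains neither all of R1 = {B, D, E, F} nor all of R2 = {A, B, C, F, G}, so the common attributes are not a superkey of either fragment. The join is lossy.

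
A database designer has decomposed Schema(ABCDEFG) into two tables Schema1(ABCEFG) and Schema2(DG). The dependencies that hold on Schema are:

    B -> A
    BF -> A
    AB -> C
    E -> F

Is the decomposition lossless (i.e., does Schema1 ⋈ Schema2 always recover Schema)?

No

Common attributes: Schema1 ∩ Schema2 = {G}.
No dependency enlarges {G}, so (G)⁺ = {G}.
The closure contains neither all of Schema1 = {ABCEFG} nor all of Schema2 = {DG}, so the common attributes are not a superkey of either fragment. The join is lossy.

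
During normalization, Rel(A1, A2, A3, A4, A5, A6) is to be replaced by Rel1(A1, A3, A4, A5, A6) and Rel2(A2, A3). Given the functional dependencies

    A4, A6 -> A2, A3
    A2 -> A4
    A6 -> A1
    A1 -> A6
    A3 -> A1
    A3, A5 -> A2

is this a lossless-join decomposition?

Common attributes: Rel1 ∩ Rel2 = {A3}.
Closure of {A3}: A3 → A1 applies, adding A1; A1 → A6 applies, adding A6. So (A3)⁺ = {A1, A3, A6}.
The closure contains neither all of Rel1 = {A1, A3, A4, A5, A6} nor all of Rel2 = {A2, A3}, so the common attributes are not a superkey of either fragment. The join is lossy.

No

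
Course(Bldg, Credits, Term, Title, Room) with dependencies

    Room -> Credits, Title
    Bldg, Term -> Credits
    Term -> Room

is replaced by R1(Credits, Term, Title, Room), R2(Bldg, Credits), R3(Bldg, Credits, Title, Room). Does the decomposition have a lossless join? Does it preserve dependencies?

lossy but dependency-preserving

Lossless test (chase): applying each FD to every pair of rows produces no changes in the tableau, so no row becomes fully distinguished — the join is lossy.
Dependency preservation: Bldg, Term → Credits is not contained in any single fragment, but the restricted closure of its left-hand side across the fragments still reaches the right-hand side; the remaining FDs each lie inside some fragment. All dependencies are preserved.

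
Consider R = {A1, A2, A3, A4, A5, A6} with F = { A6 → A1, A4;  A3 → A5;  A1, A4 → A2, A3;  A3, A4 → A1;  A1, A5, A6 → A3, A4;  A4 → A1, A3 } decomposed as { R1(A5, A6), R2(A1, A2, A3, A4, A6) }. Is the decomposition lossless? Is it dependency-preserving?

Lossless test: (A6)⁺ = {A1, A2, A3, A4, A5, A6}, which contains all of one fragment — lossless.
Dependency preservation: the restricted closure of {A3} across the fragments never reaches {A5}, so A3 → A5 cannot be enforced without a join — not preserved.

lossless but not dependency-preserving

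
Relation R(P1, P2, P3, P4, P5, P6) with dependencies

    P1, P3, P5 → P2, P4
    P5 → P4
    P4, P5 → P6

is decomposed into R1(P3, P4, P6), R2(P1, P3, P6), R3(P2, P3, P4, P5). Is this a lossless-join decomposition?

No

Chase test. Columns are P1, P2, P3, P4, P5, P6; row i has aⱼ where attribute j ∈ Ri, else bᵢⱼ.
Initial tableau (one row per fragment):
  row 1: b11 b12 a3 a4 b15 a6
  row 2: a1 b22 a3 b24 b25 a6
  row 3: b31 a2 a3 a4 a5 b36
No row becomes fully distinguished — the join is lossy.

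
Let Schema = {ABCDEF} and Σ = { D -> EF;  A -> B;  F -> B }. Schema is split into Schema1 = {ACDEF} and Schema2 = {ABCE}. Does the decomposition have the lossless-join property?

Common attributes: Schema1 ∩ Schema2 = {ACE}.
Closure of {ACE}: A → B applies, adding B. So (ACE)⁺ = {ABCE}.
This closure contains every attribute of Schema2, so Schema1 ∩ Schema2 → Schema2. The join is lossless.

Yes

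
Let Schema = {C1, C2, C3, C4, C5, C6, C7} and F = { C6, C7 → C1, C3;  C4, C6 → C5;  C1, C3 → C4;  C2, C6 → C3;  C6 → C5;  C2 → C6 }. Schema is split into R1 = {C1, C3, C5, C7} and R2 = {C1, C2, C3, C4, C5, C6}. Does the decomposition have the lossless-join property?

No

Common attributes: R1 ∩ R2 = {C1, C3, C5}.
Closure of {C1, C3, C5}: C1, C3 → C4 applies, adding C4. So (C1, C3, C5)⁺ = {C1, C3, C4, C5}.
The closure contains neither all of R1 = {C1, C3, C5, C7} nor all of R2 = {C1, C2, C3, C4, C5, C6}, so the common attributes are not a superkey of either fragment. The join is lossy.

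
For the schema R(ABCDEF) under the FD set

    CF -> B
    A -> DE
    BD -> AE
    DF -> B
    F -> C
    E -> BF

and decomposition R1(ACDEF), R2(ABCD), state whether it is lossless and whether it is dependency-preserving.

Lossless test: (ACD)⁺ = {ABCDEF}, which contains all of one fragment — lossless.
Dependency preservation: the restricted closure of {CF} across the fragments never reaches {B}, so CF → B cannot be enforced without a join — not preserved.

lossless but not dependency-preserving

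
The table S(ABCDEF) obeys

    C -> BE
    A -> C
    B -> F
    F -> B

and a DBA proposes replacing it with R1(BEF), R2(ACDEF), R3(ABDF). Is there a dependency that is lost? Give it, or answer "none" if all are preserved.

none

C → BE: restricted closure across fragments reaches BE.
A → C lies within R2.
B → F lies within R1.
F → B lies within R1.
Every dependency is enforceable on the fragments, so the decomposition is dependency-preserving.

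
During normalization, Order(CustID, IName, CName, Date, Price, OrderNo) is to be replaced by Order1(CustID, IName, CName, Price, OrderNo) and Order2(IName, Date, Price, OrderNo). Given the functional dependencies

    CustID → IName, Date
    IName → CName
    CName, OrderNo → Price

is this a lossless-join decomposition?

No

Common attributes: Order1 ∩ Order2 = {IName, Price, OrderNo}.
Closure of {IName, Price, OrderNo}: IName → CName applies, adding CName. So (IName, Price, OrderNo)⁺ = {IName, CName, Price, OrderNo}.
The closure contains neither all of Order1 = {CustID, IName, CName, Price, OrderNo} nor all of Order2 = {IName, Date, Price, OrderNo}, so the common attributes are not a superkey of either fragment. The join is lossy.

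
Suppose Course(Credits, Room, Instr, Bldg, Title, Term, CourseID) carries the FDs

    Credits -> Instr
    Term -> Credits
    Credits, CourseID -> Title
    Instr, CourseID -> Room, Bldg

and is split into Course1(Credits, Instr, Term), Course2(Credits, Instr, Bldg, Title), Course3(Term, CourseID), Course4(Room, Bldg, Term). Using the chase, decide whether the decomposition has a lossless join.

Chase test. Columns are Credits, Room, Instr, Bldg, Title, Term, CourseID; row i has aⱼ where attribute j ∈ Coursei, else bᵢⱼ.
Initial tableau (one row per fragment):
  row 1: a1 b12 a3 b14 b15 a6 b17
  row 2: a1 b22 a3 a4 a5 b26 b27
  row 3: b31 b32 b33 b34 b35 a6 a7
  row 4: b41 a2 b43 a4 b45 a6 b47
Rows 1 and 3 agree on Term; apply Term→Credits and equate their Credits entries.
Rows 1 and 4 agree on Term; apply Term→Credits and equate their Credits entries.
Rows 1 and 3 agree on Credits; apply Credits→Instr and equate their Instr entries.
Rows 1 and 4 agree on Credits; apply Credits→Instr and equate their Instr entries.
No row becomes fully distinguished — the join is lossy.

No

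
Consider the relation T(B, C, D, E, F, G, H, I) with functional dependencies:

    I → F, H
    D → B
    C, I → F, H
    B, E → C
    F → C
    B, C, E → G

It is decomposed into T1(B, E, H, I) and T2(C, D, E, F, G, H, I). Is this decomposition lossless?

No

Common attributes: T1 ∩ T2 = {E, H, I}.
Closure of {E, H, I}: I → F, H applies, adding F; F → C applies, adding C. So (E, H, I)⁺ = {C, E, F, H, I}.
The closure contains neither all of T1 = {B, E, H, I} nor all of T2 = {C, D, E, F, G, H, I}, so the common attributes are not a superkey of either fragment. The join is lossy.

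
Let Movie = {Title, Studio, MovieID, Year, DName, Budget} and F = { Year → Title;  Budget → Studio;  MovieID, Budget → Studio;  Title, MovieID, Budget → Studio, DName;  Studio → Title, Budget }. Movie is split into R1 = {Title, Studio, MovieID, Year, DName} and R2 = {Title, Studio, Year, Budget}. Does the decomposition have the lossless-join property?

Yes

Common attributes: R1 ∩ R2 = {Title, Studio, Year}.
Closure of {Title, Studio, Year}: Studio → Title, Budget applies, adding Budget. So (Title, Studio, Year)⁺ = {Title, Studio, Year, Budget}.
This closure contains every attribute of R2, so R1 ∩ R2 → R2. The join is lossless.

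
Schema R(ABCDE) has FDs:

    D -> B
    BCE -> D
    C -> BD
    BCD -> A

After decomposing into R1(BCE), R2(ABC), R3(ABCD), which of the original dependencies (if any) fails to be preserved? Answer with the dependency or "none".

D → B lies within R3.
BCE → D: restricted closure across fragments reaches D.
C → BD lies within R3.
BCD → A lies within R3.
Every dependency is enforceable on the fragments, so the decomposition is dependency-preserving.

none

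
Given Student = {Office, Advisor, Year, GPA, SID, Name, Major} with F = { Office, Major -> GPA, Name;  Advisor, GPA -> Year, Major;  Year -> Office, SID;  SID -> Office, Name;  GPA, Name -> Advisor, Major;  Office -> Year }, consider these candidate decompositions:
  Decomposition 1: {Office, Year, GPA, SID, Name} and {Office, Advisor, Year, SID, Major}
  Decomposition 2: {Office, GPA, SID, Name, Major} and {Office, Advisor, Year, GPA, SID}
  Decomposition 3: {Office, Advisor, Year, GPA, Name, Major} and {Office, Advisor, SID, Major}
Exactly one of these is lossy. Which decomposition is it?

Decomposition 1

Decomposition 1: common = {Office, Year, SID}, closure = {Office, Year, SID, Name} → lossy.
Decomposition 2: common = {Office, GPA, SID}, closure = {Office, Advisor, Year, GPA, SID, Name, Major} → lossless.
Decomposition 3: common = {Office, Advisor, Major}, closure = {Office, Advisor, Year, GPA, SID, Name, Major} → lossless.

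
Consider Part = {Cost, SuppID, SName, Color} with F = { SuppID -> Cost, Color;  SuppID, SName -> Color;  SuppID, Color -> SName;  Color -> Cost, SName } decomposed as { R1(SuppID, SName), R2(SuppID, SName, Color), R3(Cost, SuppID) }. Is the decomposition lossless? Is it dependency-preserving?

lossless but not dependency-preserving

Lossless test (chase): Rows 1 and 2 agree on SuppID; apply SuppID→Cost, Color and equate their Cost, Color entries. Rows 1 and 3 agree on SuppID; apply SuppID→Cost, Color and equate their Cost, Color entries. Rows 1 and 3 agree on SuppID, Color; apply SuppID, Color→SName and equate their SName entries. Row 1 is now all distinguished symbols — the join is lossless.
Dependency preservation: the restricted closure of {Color} across the fragments never reaches {Cost, SName}, so Color → Cost, SName cannot be enforced without a join — not preserved.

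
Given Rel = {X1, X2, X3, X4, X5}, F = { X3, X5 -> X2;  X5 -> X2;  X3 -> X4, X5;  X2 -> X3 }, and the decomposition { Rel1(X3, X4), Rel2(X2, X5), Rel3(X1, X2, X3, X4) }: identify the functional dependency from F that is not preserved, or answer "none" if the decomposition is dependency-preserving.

none

X3, X5 → X2: restricted closure across fragments reaches X2.
X5 → X2 lies within Rel2.
X3 → X4, X5: restricted closure across fragments reaches X4, X5.
X2 → X3 lies within Rel3.
Every dependency is enforceable on the fragments, so the decomposition is dependency-preserving.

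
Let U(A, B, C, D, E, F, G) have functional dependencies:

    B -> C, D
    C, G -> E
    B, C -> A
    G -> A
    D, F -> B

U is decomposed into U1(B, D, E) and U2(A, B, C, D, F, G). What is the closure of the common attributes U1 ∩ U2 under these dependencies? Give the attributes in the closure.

U1 ∩ U2 = {B, D}.
B → C, D applies, adding C
B, C → A applies, adding A
Closure: {A, B, C, D}.

A, B, C, D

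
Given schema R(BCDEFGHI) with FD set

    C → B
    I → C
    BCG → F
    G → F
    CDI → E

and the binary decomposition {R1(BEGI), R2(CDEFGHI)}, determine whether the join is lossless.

Yes

Common attributes: R1 ∩ R2 = {EGI}.
Closure of {EGI}: I → C applies, adding C; G → F applies, adding F; C → B applies, adding B. So (EGI)⁺ = {BCEFGI}.
This closure contains every attribute of R1, so R1 ∩ R2 → R1. The join is lossless.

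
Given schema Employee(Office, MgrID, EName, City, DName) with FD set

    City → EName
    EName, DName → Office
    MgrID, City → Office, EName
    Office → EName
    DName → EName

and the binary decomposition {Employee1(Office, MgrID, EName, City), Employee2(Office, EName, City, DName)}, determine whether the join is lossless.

No

Common attributes: Employee1 ∩ Employee2 = {Office, EName, City}.
No dependency enlarges {Office, EName, City}, so (Office, EName, City)⁺ = {Office, EName, City}.
The closure contains neither all of Employee1 = {Office, MgrID, EName, City} nor all of Employee2 = {Office, EName, City, DName}, so the common attributes are not a superkey of either fragment. The join is lossy.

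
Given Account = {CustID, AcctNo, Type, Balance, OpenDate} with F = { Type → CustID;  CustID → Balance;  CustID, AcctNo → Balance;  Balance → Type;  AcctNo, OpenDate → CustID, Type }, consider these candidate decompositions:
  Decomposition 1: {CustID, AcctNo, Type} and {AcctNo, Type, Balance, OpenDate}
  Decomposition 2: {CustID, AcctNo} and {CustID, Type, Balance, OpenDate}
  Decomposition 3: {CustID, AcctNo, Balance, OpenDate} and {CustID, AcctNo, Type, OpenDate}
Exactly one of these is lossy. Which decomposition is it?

Decomposition 1: common = {AcctNo, Type}, closure = {CustID, AcctNo, Type, Balance} → lossless.
Decomposition 2: common = {CustID}, closure = {CustID, Type, Balance} → lossy.
Decomposition 3: common = {CustID, AcctNo, OpenDate}, closure = {CustID, AcctNo, Type, Balance, OpenDate} → lossless.

Decomposition 2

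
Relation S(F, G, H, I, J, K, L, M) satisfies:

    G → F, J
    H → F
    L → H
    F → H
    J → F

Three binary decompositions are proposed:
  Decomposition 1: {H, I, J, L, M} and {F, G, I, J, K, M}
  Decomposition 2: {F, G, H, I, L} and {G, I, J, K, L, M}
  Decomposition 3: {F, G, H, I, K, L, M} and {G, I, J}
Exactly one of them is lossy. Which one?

Decomposition 1

Decomposition 1: common = {I, J, M}, closure = {F, H, I, J, M} → lossy.
Decomposition 2: common = {G, I, L}, closure = {F, G, H, I, J, L} → lossless.
Decomposition 3: common = {G, I}, closure = {F, G, H, I, J} → lossless.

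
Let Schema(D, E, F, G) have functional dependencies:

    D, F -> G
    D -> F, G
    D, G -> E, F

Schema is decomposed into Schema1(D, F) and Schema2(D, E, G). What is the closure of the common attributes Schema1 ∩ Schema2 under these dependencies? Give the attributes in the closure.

D, E, F, G

Schema1 ∩ Schema2 = {D}.
D → F, G applies, adding F, G
D, G → E, F applies, adding E
Closure: {D, E, F, G}.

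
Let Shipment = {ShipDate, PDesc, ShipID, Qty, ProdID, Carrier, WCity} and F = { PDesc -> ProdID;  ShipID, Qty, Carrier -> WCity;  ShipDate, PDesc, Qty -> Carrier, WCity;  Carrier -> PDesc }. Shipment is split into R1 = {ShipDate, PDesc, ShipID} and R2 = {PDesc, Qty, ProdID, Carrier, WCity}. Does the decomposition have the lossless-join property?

No

Common attributes: R1 ∩ R2 = {PDesc}.
Closure of {PDesc}: PDesc → ProdID applies, adding ProdID. So (PDesc)⁺ = {PDesc, ProdID}.
The closure contains neither all of R1 = {ShipDate, PDesc, ShipID} nor all of R2 = {PDesc, Qty, ProdID, Carrier, WCity}, so the common attributes are not a superkey of either fragment. The join is lossy.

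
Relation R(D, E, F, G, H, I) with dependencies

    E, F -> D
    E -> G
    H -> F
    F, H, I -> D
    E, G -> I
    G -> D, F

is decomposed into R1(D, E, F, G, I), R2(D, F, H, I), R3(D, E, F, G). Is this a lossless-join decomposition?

No

Chase test. Columns are D, E, F, G, H, I; row i has aⱼ where attribute j ∈ Ri, else bᵢⱼ.
Initial tableau (one row per fragment):
  row 1: a1 a2 a3 a4 b15 a6
  row 2: a1 b22 a3 b24 a5 a6
  row 3: a1 a2 a3 a4 b35 b36
Rows 1 and 3 agree on E, G; apply E, G→I and equate their I entries.
No row becomes fully distinguished — the join is lossy.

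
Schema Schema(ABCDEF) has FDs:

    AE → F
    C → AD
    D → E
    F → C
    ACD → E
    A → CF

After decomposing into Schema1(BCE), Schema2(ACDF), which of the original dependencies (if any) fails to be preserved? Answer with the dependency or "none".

D → E

Check D → E: no single fragment contains all of {DE}, and the restricted closure of {D} across the fragments never reaches {E}.
AE → F is preserved.
C → AD is preserved.
F → C is preserved.
ACD → E is preserved.
A → CF is preserved.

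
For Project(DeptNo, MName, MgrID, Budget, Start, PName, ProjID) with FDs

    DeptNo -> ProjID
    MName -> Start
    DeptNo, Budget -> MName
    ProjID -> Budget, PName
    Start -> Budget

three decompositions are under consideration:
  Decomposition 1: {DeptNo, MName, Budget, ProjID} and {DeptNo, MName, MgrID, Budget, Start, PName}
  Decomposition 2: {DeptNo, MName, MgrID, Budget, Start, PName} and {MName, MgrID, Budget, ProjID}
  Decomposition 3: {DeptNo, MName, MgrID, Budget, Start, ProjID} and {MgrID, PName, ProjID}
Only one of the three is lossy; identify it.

Decomposition 2

Decomposition 1: common = {DeptNo, MName, Budget}, closure = {DeptNo, MName, Budget, Start, PName, ProjID} → lossless.
Decomposition 2: common = {MName, MgrID, Budget}, closure = {MName, MgrID, Budget, Start} → lossy.
Decomposition 3: common = {MgrID, ProjID}, closure = {MgrID, Budget, PName, ProjID} → lossless.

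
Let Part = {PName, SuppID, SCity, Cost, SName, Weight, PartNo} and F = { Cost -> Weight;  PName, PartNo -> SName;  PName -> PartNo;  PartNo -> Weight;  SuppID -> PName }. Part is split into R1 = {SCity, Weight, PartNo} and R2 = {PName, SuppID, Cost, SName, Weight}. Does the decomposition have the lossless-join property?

Common attributes: R1 ∩ R2 = {Weight}.
No dependency enlarges {Weight}, so (Weight)⁺ = {Weight}.
The closure contains neither all of R1 = {SCity, Weight, PartNo} nor all of R2 = {PName, SuppID, Cost, SName, Weight}, so the common attributes are not a superkey of either fragment. The join is lossy.

No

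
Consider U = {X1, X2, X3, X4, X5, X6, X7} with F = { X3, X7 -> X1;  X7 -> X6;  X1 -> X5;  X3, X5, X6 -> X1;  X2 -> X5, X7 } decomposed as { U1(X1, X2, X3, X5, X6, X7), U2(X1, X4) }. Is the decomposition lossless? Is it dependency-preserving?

Lossless test: (X1)⁺ = {X1, X5}, which is a superkey of neither fragment — lossy.
Dependency preservation: every FD's attributes lie within a single fragment, so each can be enforced locally — preserved.

lossy but dependency-preserving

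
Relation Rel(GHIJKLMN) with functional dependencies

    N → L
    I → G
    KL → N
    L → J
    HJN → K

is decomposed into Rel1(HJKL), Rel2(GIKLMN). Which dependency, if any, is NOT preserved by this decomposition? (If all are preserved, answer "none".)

HJN → K

Check HJN → K: no single fragment contains all of {HJKN}, and the restricted closure of {HJN} across the fragments never reaches {K}.
N → L is preserved.
I → G is preserved.
KL → N is preserved.
L → J is preserved.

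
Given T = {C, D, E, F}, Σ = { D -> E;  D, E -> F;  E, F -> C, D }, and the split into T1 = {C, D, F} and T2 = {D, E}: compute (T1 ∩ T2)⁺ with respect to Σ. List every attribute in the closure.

T1 ∩ T2 = {D}.
D → E applies, adding E
D, E → F applies, adding F
E, F → C, D applies, adding C
Closure: {C, D, E, F}.

C, D, E, F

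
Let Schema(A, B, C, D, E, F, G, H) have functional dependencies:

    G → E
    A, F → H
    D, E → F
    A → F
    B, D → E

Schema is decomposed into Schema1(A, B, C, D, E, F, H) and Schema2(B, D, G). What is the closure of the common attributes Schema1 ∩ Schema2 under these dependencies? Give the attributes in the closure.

B, D, E, F

Schema1 ∩ Schema2 = {B, D}.
B, D → E applies, adding E
D, E → F applies, adding F
Closure: {B, D, E, F}.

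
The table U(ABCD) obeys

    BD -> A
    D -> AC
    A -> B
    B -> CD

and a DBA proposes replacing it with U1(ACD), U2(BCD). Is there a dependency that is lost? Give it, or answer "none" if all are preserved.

BD → A: restricted closure across fragments reaches A.
D → AC lies within U1.
A → B: restricted closure across fragments reaches B.
B → CD lies within U2.
Every dependency is enforceable on the fragments, so the decomposition is dependency-preserving.

none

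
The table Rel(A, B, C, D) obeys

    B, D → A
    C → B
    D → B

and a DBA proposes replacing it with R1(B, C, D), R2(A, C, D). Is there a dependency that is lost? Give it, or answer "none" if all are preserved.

B, D → A: restricted closure across fragments reaches A.
C → B lies within R1.
D → B lies within R1.
Every dependency is enforceable on the fragments, so the decomposition is dependency-preserving.

none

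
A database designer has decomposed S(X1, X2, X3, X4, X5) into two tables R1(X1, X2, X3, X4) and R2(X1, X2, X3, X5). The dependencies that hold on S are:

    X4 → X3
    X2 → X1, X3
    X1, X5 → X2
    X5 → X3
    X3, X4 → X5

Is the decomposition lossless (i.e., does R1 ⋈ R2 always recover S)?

No

Common attributes: R1 ∩ R2 = {X1, X2, X3}.
No dependency enlarges {X1, X2, X3}, so (X1, X2, X3)⁺ = {X1, X2, X3}.
The closure contains neither all of R1 = {X1, X2, X3, X4} nor all of R2 = {X1, X2, X3, X5}, so the common attributes are not a superkey of either fragment. The join is lossy.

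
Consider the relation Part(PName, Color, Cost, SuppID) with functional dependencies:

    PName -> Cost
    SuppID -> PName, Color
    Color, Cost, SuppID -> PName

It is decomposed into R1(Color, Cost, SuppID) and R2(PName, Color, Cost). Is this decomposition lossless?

Common attributes: R1 ∩ R2 = {Color, Cost}.
No dependency enlarges {Color, Cost}, so (Color, Cost)⁺ = {Color, Cost}.
The closure contains neither all of R1 = {Color, Cost, SuppID} nor all of R2 = {PName, Color, Cost}, so the common attributes are not a superkey of either fragment. The join is lossy.

No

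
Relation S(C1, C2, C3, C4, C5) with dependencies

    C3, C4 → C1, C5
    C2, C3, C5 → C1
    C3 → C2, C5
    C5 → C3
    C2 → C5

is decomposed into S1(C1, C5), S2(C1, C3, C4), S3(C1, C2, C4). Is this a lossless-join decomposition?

Chase test. Columns are C1, C2, C3, C4, C5; row i has aⱼ where attribute j ∈ Si, else bᵢⱼ.
Initial tableau (one row per fragment):
  row 1: a1 b12 b13 b14 a5
  row 2: a1 b22 a3 a4 b25
  row 3: a1 a2 b33 a4 b35
No row becomes fully distinguished — the join is lossy.

No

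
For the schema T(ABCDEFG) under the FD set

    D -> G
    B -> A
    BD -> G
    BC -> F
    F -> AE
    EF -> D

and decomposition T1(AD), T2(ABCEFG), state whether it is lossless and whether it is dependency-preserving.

Lossless test: (A)⁺ = {A}, which is a superkey of neither fragment — lossy.
Dependency preservation: the restricted closure of {D} across the fragments never reaches {G}, so D → G cannot be enforced without a join — not preserved.

lossy and not dependency-preserving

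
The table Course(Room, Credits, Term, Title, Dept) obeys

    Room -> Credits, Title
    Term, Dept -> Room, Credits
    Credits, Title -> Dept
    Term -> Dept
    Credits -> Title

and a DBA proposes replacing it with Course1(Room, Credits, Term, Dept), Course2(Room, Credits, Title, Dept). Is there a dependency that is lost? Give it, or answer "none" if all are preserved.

none

Room → Credits, Title lies within Course2.
Term, Dept → Room, Credits lies within Course1.
Credits, Title → Dept lies within Course2.
Term → Dept lies within Course1.
Credits → Title lies within Course2.
Every dependency is enforceable on the fragments, so the decomposition is dependency-preserving.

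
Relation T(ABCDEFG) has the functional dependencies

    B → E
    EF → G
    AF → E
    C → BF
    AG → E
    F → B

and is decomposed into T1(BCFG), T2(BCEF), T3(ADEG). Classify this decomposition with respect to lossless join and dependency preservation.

Lossless test (chase): Rows 1 and 2 agree on B; apply B→E and equate their E entries. Rows 1 and 2 agree on EF; apply EF→G and equate their G entries. No row becomes fully distinguished — the join is lossy.
Dependency preservation: EF → G; AF → E are not contained in any single fragment, but the restricted closure of each left-hand side across the fragments still reaches the right-hand side; the remaining FDs each lie inside some fragment. All dependencies are preserved.

lossy but dependency-preserving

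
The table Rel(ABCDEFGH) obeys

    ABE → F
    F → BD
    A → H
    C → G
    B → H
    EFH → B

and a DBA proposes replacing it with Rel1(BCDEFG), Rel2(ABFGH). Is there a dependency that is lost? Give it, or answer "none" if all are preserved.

ABE → F

Check ABE → F: no single fragment contains all of {ABEF}, and the restricted closure of {ABE} across the fragments never reaches {F}.
F → BD is preserved.
A → H is preserved.
C → G is preserved.
B → H is preserved.
EFH → B is preserved.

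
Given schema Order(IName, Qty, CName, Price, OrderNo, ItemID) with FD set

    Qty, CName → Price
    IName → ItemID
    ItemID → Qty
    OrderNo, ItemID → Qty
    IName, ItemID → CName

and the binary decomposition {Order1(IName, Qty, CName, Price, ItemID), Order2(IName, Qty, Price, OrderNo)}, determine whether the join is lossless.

Yes

Common attributes: Order1 ∩ Order2 = {IName, Qty, Price}.
Closure of {IName, Qty, Price}: IName → ItemID applies, adding ItemID; IName, ItemID → CName applies, adding CName. So (IName, Qty, Price)⁺ = {IName, Qty, CName, Price, ItemID}.
This closure contains every attribute of Order1, so Order1 ∩ Order2 → Order1. The join is lossless.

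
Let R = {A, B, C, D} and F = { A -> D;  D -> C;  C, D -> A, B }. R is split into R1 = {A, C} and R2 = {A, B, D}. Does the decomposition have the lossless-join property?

Yes

Common attributes: R1 ∩ R2 = {A}.
Closure of {A}: A → D applies, adding D; D → C applies, adding C; C, D → A, B applies, adding B. So (A)⁺ = {A, B, C, D}.
This closure contains every attribute of R1, so R1 ∩ R2 → R1. The join is lossless.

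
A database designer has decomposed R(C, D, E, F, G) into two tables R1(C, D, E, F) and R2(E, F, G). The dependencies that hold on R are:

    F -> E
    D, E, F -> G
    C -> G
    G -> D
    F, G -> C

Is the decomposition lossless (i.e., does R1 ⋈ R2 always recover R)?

Common attributes: R1 ∩ R2 = {E, F}.
No dependency enlarges {E, F}, so (E, F)⁺ = {E, F}.
The closure contains neither all of R1 = {C, D, E, F} nor all of R2 = {E, F, G}, so the common attributes are not a superkey of either fragment. The join is lossy.

No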